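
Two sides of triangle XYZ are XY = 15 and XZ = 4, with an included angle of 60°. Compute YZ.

By the law of cosines: YZ^2 = XY^2 + XZ^2 - 2*XY*XZ*cos(X)
YZ^2 = 15^2 + 4^2 - 2*15*4*cos(60°)
YZ^2 = 225 + 16 - 120*(1/2)
YZ^2 = 181
YZ = sqrt(181)

sqrt(181)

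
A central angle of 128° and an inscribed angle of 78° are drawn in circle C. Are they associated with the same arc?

By the inscribed angle theorem, the inscribed angle for a central angle of 128° should be 128° / 2 = 64°.
The given inscribed angle is 78°, which does not equal 64°.
Therefore, no, they do not correspond to the same arc.

No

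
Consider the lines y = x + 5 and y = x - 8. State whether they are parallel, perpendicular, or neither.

Slope of line 1: m1 = 1
Slope of line 2: m2 = 1
Since m1 = m2 = 1, the lines are parallel.

Parallel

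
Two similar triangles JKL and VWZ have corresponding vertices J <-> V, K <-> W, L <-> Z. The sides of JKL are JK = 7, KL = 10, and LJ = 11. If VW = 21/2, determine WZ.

Since the triangles are similar, the ratio of corresponding sides is constant.
Scale factor k = VW / JK = 21/2 / 7 = 3/2
WZ = k * KL = 3/2 * 10 = 15

15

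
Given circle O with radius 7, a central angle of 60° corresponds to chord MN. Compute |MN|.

Chord length = 2r sin(θ/2)
= 2 × 7 × sin(60°/2)
= 2 × 7 × sin(30°)
= 7

7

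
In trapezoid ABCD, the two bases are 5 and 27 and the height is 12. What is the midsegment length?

The midsegment (median) of a trapezoid connects the midpoints of the non-parallel sides.
Its length is the average of the two bases: (5 + 27) / 2 = 16.

16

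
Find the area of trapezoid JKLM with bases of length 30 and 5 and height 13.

Area = (30 + 5) * 13 / 2 = 455 / 2 = 455/2

455/2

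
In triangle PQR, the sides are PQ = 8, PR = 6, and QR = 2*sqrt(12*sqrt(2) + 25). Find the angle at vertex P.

cos(P) = (8² + 6² - (2*sqrt(12*sqrt(2) + 25))²) / (2 × 8 × 6) = -sqrt(2)/2, so P = arccos(-sqrt(2)/2) = 135°.

135°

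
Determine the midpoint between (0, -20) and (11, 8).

The midpoint is the average of the coordinates:
x: (0 + 11)/2 = 11/2
y: (-20 + 8)/2 = -6
Midpoint = (11/2, -6)

(11/2, -6)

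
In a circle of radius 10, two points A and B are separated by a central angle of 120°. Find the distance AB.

Chord = 2(10) sin(60°) = 10*sqrt(3)

10*sqrt(3)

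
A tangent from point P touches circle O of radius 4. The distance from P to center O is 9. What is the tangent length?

The tangent, radius, and line from the external point to the center form a right triangle.
The right angle is where the tangent meets the radius.
By the Pythagorean theorem: tangent² + 4² = 9²
tangent² = 81 - 16 = 65
tangent = sqrt(65)

sqrt(65)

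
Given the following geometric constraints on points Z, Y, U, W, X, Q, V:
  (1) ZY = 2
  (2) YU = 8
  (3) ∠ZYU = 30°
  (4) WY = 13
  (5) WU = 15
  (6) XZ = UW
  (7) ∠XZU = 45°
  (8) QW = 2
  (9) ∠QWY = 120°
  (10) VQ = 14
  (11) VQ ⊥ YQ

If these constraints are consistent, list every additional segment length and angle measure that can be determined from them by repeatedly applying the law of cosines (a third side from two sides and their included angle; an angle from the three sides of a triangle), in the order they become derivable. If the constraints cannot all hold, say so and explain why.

The constraints are consistent. Derivable facts, in order:
After 1 step:
- YQ = √199
- ZU ≈ 6.35
- ∠UWY = 32.2°
- ∠UYW = 87.8°
- ∠WUY = 60°
After 2 steps:
- UX ≈ 11.43
- YV ≈ 19.87
- ∠QYW = 7.05°
- ∠UZY = 140.94°
- ∠WQY = 52.95°
- ∠YUZ = 9.06°
After 3 steps:
- ∠QVY = 45.22°
- ∠QYV = 44.78°
- ∠UXZ = 23.12°
- ∠XUZ = 111.88°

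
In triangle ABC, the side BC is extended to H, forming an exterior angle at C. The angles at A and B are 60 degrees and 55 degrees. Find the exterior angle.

The interior angle at C is 180 - 60 - 55 = 65 degrees.
The exterior angle and interior angle at C are supplementary:
Exterior angle = 180 - 65 = 115 degrees.

115 degrees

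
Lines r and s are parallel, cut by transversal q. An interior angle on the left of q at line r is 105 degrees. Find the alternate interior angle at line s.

Alternate interior angles are equal: 105 degrees.

105 degrees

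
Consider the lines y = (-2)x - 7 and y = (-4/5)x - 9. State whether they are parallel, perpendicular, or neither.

Slope of line 1: m1 = -2
Slope of line 2: m2 = -4/5
m1 != m2 and m1*m2 = 8/5 != -1. Neither.

Neither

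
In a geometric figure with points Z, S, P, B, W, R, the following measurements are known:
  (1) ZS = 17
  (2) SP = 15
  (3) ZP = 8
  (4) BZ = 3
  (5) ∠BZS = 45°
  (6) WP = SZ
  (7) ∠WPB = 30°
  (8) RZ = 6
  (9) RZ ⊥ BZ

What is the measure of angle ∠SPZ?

Step 1: By the inverse law of cosines on triangle SPZ: cos(∠SPZ) = (15² + 8² − 17²) / (2·15·8) = 0/240 = 0, so ∠SPZ = 90°.

Therefore, the measure of angle ∠SPZ = 90°.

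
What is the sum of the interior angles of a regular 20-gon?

The sum of interior angles of an n-sided polygon is (n - 2) * 180.
For n = 20: (20 - 2) * 180 = 18 * 180 = 3240 degrees.

3240 degrees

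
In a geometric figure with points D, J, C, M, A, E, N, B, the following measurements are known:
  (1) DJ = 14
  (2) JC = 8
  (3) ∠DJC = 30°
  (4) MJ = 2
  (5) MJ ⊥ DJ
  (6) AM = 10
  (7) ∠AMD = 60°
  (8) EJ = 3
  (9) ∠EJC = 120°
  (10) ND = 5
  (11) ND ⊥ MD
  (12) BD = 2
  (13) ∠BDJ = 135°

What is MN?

Step 1: By the law of cosines on triangle DJM: DM² = 14² + 2² − 2·14·2·cos(90°) = 200, so DM = 10·√2.
Step 2: By the law of cosines on triangle MDN: MN² = (10·√2)² + 5² − 2·10·√2·5·cos(90°) = 225, so MN = 15.

Therefore, the length of MN = 15.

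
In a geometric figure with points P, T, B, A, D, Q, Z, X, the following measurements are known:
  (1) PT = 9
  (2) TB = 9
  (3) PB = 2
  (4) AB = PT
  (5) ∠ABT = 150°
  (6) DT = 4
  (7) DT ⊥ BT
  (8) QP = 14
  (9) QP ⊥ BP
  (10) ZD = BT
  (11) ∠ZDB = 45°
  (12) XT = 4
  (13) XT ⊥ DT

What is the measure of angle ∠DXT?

Step 1: By the law of cosines on triangle XTD: XD² = 4² + 4² − 2·4·4·cos(90°) = 32, so XD = 4·√2.
Step 2: By the inverse law of cosines on triangle DXT: cos(∠DXT) = ((4·√2)² + 4² − 4²) / (2·4·√2·4) = 32/45.25 = 0.7071, so ∠DXT = 45°.

Therefore, the measure of angle ∠DXT = 45°.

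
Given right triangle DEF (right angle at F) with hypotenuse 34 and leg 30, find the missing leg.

Rearranging the Pythagorean theorem to solve for the unknown leg:
leg^2 = hypotenuse^2 - known_leg^2 = 1156 - 900 = 256
leg = sqrt(256) = 16.

16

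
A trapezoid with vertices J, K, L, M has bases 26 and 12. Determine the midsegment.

The midsegment of a trapezoid = (base1 + base2) / 2
midsegment = (26 + 12) / 2
midsegment = 38 / 2
midsegment = 19

19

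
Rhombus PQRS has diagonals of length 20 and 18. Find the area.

Area = (20 * 18) / 2 = 360 / 2 = 180

180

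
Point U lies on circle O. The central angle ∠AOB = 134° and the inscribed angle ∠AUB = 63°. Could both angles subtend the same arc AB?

By the inscribed angle theorem, the inscribed angle for a central angle of 134° should be 134° / 2 = 67°.
The given inscribed angle is 63°, which does not equal 67°.
Therefore, no, they do not correspond to the same arc.

No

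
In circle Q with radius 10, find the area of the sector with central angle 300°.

Sector area = πr² × θ/360
= π × 10² × 5/6
= π × 100 × 5/6
= 250*pi/3

250*pi/3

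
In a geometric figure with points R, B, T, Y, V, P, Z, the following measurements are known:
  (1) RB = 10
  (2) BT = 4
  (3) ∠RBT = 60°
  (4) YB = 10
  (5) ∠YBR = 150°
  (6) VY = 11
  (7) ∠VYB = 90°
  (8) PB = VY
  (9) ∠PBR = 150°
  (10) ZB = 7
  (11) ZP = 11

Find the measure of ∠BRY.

Step 1: By the law of cosines on triangle RBY: RY² = 10² + 10² − 2·10·10·cos(150°) = 373.21, so RY ≈ 19.32.
Step 2: By the inverse law of cosines on triangle BRY: cos(∠BRY) = (10² + 19.32² − 10²) / (2·10·19.32) = 373.21/386.37 = 0.9659, so ∠BRY = 15°.

Therefore, the measure of angle ∠BRY = 15°.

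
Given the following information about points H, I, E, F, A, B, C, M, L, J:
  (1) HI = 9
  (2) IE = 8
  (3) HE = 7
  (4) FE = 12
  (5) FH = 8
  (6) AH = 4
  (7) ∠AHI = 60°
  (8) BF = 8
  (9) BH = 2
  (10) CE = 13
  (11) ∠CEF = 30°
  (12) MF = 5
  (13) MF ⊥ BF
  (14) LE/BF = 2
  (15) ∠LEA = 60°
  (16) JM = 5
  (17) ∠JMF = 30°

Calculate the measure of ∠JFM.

Step 1: By the law of cosines on triangle FMJ: FJ² = 5² + 5² − 2·5·5·cos(30°) = 6.7, so FJ ≈ 2.59.
Step 2: By the inverse law of cosines on triangle JFM: cos(∠JFM) = (2.59² + 5² − 5²) / (2·2.59·5) = 6.7/25.88 = 0.2588, so ∠JFM = 75°.

Therefore, the measure of angle ∠JFM = 75°.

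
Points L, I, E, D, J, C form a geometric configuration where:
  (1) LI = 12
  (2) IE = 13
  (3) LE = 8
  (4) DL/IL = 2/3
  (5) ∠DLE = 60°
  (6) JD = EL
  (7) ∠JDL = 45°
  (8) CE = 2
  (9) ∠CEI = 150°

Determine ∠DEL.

From the given relations: DL = 2/3·IL = 2/3·12 = 8.
Step 1: By the law of cosines on triangle ELD: ED² = 8² + 8² − 2·8·8·cos(60°) = 64, so ED = 8.
Step 2: By the inverse law of cosines on triangle DEL: cos(∠DEL) = (8² + 8² − 8²) / (2·8·8) = 64/128 = 0.5, so ∠DEL = 60°.

Therefore, the measure of angle ∠DEL = 60°.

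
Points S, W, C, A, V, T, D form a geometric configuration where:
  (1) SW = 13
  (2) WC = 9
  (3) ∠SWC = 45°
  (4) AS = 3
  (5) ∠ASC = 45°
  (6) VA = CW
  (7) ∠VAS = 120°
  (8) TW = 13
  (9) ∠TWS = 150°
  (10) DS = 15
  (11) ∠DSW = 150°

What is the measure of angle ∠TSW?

Step 1: By the law of cosines on triangle SWT: ST² = 13² + 13² − 2·13·13·cos(150°) = 630.72, so ST ≈ 25.11.
Step 2: By the inverse law of cosines on triangle TSW: cos(∠TSW) = (25.11² + 13² − 13²) / (2·25.11·13) = 630.72/652.97 = 0.9659, so ∠TSW = 15°.

Therefore, the measure of angle ∠TSW = 15°.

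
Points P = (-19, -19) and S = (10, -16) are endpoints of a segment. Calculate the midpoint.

M = ((x₁ + x₂)/2, (y₁ + y₂)/2)
= ((-19 + 10)/2, (-19 + -16)/2)
= (-9/2, -35/2) = (-9/2, -35/2)

(-9/2, -35/2)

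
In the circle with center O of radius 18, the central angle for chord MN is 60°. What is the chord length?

Chord length = 2r sin(θ/2)
= 2 × 18 × sin(60°/2)
= 2 × 18 × sin(30°)
= 18

18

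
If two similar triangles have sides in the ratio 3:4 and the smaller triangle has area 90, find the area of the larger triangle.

Area ratio = (3/4)^2 = 9/16. Area of the larger triangle = 90 * 16/9 = 160.

160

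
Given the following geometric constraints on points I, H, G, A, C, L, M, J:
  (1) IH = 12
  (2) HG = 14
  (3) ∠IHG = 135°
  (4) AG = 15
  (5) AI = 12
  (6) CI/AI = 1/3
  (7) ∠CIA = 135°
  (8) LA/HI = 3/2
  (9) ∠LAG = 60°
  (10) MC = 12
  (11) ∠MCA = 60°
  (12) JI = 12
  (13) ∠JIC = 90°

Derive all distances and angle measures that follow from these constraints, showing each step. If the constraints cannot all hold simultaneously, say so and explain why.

The constraints are consistent.

From the given relations:
  CI = 1/3·AI = 1/3·12 = 4
  LA = 3/2·HI = 3/2·12 = 18

Step 1: From IH = 12, HG = 14, and ∠IHG = 135°, by the law of cosines:
  IG² = IH² + HG² - 2·IH·HG·cos(135°) = 144 + 196 + 237.6 = 577.6
  IG ≈ 24.03

Step 2: From GA = 15, AL = 18, and ∠GAL = 60°, by the law of cosines:
  GL² = GA² + AL² - 2·GA·AL·cos(60°) = 225 + 324 - 270 = 279
  GL = 3·√31

Step 3: From AI = 12, IC = 4, and ∠AIC = 135°, by the law of cosines:
  AC² = AI² + IC² - 2·AI·IC·cos(135°) = 144 + 16 + 67.88 = 227.9
  AC ≈ 15.1

Step 4: From CI = 4, IJ = 12, and ∠CIJ = 90°, by the law of cosines:
  CJ² = CI² + IJ² - 2·CI·IJ·cos(90°) = 16 + 144 - 0 = 160
  CJ = 4·√10

Step 5: From AC = 15.1, CM = 12, and ∠ACM = 60°, by the law of cosines:
  AM² = AC² + CM² - 2·AC·CM·cos(60°) = 227.9 + 144 - 181.1 = 190.7
  AM ≈ 13.81

Step 6: From IA = 12, IG = 24.03, AG = 15, by the inverse law of cosines:
  cos(∠AIG) = (IA² + IG² - AG²) / (2·IA·IG)
  ∠AIG = 30.58°

Step 7: From IG = 24.03, IH = 12, GH = 14, by the inverse law of cosines:
  cos(∠GIH) = (IG² + IH² - GH²) / (2·IG·IH)
  ∠GIH = 24.32°

Step 8: From GA = 15, GI = 24.03, AI = 12, by the inverse law of cosines:
  cos(∠AGI) = (GA² + GI² - AI²) / (2·GA·GI)
  ∠AGI = 24.01°

Step 9: From GA = 15, GL = 3·√31, AL = 18, by the inverse law of cosines:
  cos(∠AGL) = (GA² + GL² - AL²) / (2·GA·GL)
  ∠AGL = 68.95°

Step 10: From GH = 14, GI = 24.03, HI = 12, by the inverse law of cosines:
  cos(∠HGI) = (GH² + GI² - HI²) / (2·GH·GI)
  ∠HGI = 20.68°

Step 11: From AC = 15.1, AI = 12, CI = 4, by the inverse law of cosines:
  cos(∠CAI) = (AC² + AI² - CI²) / (2·AC·AI)
  ∠CAI = 10.8°

Step 12: From AG = 15, AI = 12, GI = 24.03, by the inverse law of cosines:
  cos(∠GAI) = (AG² + AI² - GI²) / (2·AG·AI)
  ∠GAI = 125.41°

Step 13: From CA = 15.1, CI = 4, AI = 12, by the inverse law of cosines:
  cos(∠ACI) = (CA² + CI² - AI²) / (2·CA·CI)
  ∠ACI = 34.2°

Step 14: From CI = 4, CJ = 4·√10, IJ = 12, by the inverse law of cosines:
  cos(∠ICJ) = (CI² + CJ² - IJ²) / (2·CI·CJ)
  ∠ICJ = 71.57°

Step 15: From LA = 18, LG = 3·√31, AG = 15, by the inverse law of cosines:
  cos(∠ALG) = (LA² + LG² - AG²) / (2·LA·LG)
  ∠ALG = 51.05°

Step 16: From JC = 4·√10, JI = 12, CI = 4, by the inverse law of cosines:
  cos(∠CJI) = (JC² + JI² - CI²) / (2·JC·JI)
  ∠CJI = 18.43°

Step 17: From AC = 15.1, AM = 13.81, CM = 12, by the inverse law of cosines:
  cos(∠CAM) = (AC² + AM² - CM²) / (2·AC·AM)
  ∠CAM = 48.81°

Step 18: From MA = 13.81, MC = 12, AC = 15.1, by the inverse law of cosines:
  cos(∠AMC) = (MA² + MC² - AC²) / (2·MA·MC)
  ∠AMC = 71.19°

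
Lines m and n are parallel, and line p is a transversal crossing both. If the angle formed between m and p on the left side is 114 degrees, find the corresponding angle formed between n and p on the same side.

When a transversal crosses parallel lines, angles in the same position at each intersection are called corresponding angles.
These are always equal, so the answer is 114 degrees.

114 degrees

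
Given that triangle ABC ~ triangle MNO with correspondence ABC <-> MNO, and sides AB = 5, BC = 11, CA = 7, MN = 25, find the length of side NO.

Similar triangles have proportional sides. Setting up the proportion:
MN / AB = NO / BC
25 / 5 = NO / 11
NO = 11 * 25 / 5 = 55.

55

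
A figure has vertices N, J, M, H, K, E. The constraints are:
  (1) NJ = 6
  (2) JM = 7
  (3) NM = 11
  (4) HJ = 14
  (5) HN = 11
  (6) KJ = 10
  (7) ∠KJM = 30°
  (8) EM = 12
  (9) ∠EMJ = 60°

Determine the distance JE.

Step 1: By the law of cosines on triangle JME: JE² = 7² + 12² − 2·7·12·cos(60°) = 109, so JE = √109.

Therefore, the length of JE = √109.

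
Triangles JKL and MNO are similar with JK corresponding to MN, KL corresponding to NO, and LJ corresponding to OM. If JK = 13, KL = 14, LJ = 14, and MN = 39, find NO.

Similar triangles have proportional sides. Setting up the proportion:
MN / JK = NO / KL
39 / 13 = NO / 14
NO = 14 * 39 / 13 = 42.

42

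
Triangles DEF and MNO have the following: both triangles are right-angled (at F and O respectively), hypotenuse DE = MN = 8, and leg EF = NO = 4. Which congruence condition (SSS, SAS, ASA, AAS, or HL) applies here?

Consider the given information: both triangles are right-angled (at F and O respectively), hypotenuse DE = MN = 8, and leg EF = NO = 4
This is not SSS or SAS: SSS requires all three pairs of sides, but we don't have that. SAS requires two sides and the included angle between them.
The correct criterion is HL. The hypotenuse and one leg of two right triangles are equal (Hypotenuse-Leg).

HL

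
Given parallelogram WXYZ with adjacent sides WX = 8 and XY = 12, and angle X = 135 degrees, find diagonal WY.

Law of cosines: d^2 = 8^2 + 12^2 - 2(8)(12)cos(135°) = 96*sqrt(2) + 208, so d = 4*sqrt(6*sqrt(2) + 13).

4*sqrt(6*sqrt(2) + 13)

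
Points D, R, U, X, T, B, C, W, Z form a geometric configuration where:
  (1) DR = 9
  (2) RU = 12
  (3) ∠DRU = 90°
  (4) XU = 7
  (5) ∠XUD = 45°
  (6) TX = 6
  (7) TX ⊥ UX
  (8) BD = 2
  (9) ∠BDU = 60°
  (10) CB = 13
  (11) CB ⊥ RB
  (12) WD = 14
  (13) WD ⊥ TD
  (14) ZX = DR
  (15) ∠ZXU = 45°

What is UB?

Step 1: By the law of cosines on triangle URD: UD² = 12² + 9² − 2·12·9·cos(90°) = 225, so UD = 15.
Step 2: By the law of cosines on triangle UDB: UB² = 15² + 2² − 2·15·2·cos(60°) = 199, so UB = √199.

Therefore, the length of UB = √199.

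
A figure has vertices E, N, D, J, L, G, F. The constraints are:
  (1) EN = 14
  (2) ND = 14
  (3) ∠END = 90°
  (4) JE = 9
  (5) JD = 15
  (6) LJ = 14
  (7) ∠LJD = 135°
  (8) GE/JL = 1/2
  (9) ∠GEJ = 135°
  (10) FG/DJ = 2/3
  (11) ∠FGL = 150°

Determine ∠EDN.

Step 1: By the law of cosines on triangle DNE: DE² = 14² + 14² − 2·14·14·cos(90°) = 392, so DE = 14·√2.
Step 2: By the inverse law of cosines on triangle EDN: cos(∠EDN) = ((14·√2)² + 14² − 14²) / (2·14·√2·14) = 392/554.37 = 0.7071, so ∠EDN = 45°.

Therefore, the measure of angle ∠EDN = 45°.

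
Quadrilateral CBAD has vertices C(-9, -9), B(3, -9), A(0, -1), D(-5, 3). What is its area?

The Shoelace formula works by pairing each vertex with the next (cycling back to the first).
For each pair, compute x_i*y_(i+1) - x_(i+1)*y_i:
  (-9*-9 - 3*-9) = 108
  (3*-1 - 0*-9) = -3
  (0*3 - -5*-1) = -5
  (-5*-9 - -9*3) = 72
Taking half the absolute value of the total: Area = (1/2)(172) = 86.

86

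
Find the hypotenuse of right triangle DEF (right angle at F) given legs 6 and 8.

By the Pythagorean theorem: DE^2 = DF^2 + EF^2
DE^2 = 6^2 + 8^2 = 36 + 64 = 100
DE = sqrt(100) = 10

10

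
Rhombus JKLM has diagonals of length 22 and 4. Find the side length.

The diagonals of a rhombus bisect each other at right angles.
Half-diagonals: 22/2 = 11 and 4/2 = 2
side = sqrt(11^2 + 2^2)
side = sqrt(121 + 4)
side = sqrt(125) = 5*sqrt(5)

5*sqrt(5)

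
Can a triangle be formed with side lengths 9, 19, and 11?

For three segments to close into a triangle, no single side can be as long as the other two combined.
The longest side is 19, and 9 + 11 = 20 > 19.
A triangle can be formed.

Yes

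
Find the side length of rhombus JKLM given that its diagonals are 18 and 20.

The diagonals of a rhombus bisect each other at right angles.
Half-diagonals: 18/2 = 9 and 20/2 = 10
side = sqrt(9^2 + 10^2)
side = sqrt(81 + 100)
side = sqrt(181)

sqrt(181)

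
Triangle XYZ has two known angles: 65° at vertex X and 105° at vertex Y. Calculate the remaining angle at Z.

Let angle Z = x. Then 65 + 105 + x = 180.
x = 180 - 170 = 10 degrees.

10 degrees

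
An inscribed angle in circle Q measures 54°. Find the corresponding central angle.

By the inscribed angle theorem, the central angle is twice the inscribed angle.
Central angle = 2 × 54° = 108°

108°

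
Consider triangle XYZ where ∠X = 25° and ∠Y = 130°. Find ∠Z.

By the triangle angle sum property, the three interior angles of any triangle add up to 180°.
We know angle X = 25° and angle Y = 130°, so their sum is 155°.
Therefore angle Z = 180° - 155° = 25°.

25 degrees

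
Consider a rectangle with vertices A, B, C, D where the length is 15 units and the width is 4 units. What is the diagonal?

d = sqrt(15^2 + 4^2) = sqrt(241)

sqrt(241)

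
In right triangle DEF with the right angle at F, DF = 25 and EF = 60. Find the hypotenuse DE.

DE = sqrt(25^2 + 60^2) = sqrt(4225) = 65

65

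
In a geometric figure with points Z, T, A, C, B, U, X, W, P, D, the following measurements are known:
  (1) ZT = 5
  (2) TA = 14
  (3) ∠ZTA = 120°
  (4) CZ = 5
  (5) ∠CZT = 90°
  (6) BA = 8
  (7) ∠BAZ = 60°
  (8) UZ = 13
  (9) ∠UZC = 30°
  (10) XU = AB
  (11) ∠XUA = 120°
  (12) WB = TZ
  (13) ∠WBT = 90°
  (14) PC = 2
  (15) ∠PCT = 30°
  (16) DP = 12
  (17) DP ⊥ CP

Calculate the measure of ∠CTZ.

Step 1: By the law of cosines on triangle TZC: TC² = 5² + 5² − 2·5·5·cos(90°) = 50, so TC = 5·√2.
Step 2: By the inverse law of cosines on triangle CTZ: cos(∠CTZ) = ((5·√2)² + 5² − 5²) / (2·5·√2·5) = 50/70.71 = 0.7071, so ∠CTZ = 45°.

Therefore, the measure of angle ∠CTZ = 45°.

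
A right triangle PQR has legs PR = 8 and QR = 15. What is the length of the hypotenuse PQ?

In a right triangle, the square of the hypotenuse equals the sum of the squares of the two legs.
The legs are 8 and 15, so the hypotenuse = sqrt(64 + 225) = sqrt(289) = 17.

17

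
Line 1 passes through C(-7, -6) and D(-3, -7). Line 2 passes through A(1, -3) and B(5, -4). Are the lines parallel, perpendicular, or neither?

Slope of line 1: m1 = (-7 - -6)/(-3 - -7) = -1/4 = -1/4
Slope of line 2: m2 = (-4 - -3)/(5 - 1) = -1/4 = -1/4
m1 = m2, so the lines are parallel.

Parallel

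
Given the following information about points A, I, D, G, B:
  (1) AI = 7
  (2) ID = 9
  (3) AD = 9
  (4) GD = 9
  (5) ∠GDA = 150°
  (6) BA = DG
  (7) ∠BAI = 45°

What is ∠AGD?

Step 1: By the law of cosines on triangle GDA: GA² = 9² + 9² − 2·9·9·cos(150°) = 302.3, so GA ≈ 17.39.
Step 2: By the inverse law of cosines on triangle AGD: cos(∠AGD) = (17.39² + 9² − 9²) / (2·17.39·9) = 302.3/312.96 = 0.9659, so ∠AGD = 15°.

Therefore, the measure of angle ∠AGD = 15°.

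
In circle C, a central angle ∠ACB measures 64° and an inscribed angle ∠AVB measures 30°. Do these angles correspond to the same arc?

By the inscribed angle theorem, the inscribed angle for a central angle of 64° should be 64° / 2 = 32°.
The given inscribed angle is 30°, which does not equal 32°.
Therefore, no, they do not correspond to the same arc.

No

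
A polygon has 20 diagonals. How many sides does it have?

Using d = n(n - 3)/2, we solve 20 = n(n - 3)/2.
So n(n - 3) = 40.
Testing n = 8: 8 * 5 = 40 = 40. Correct.
The polygon has 8 sides.

8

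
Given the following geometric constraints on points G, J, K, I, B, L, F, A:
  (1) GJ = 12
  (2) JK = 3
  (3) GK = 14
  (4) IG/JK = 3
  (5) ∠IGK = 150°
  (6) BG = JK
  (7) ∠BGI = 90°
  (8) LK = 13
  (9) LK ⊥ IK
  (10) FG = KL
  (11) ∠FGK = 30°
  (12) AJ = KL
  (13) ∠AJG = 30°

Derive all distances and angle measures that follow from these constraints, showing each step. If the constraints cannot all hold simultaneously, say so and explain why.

The constraints are consistent.

From the given relations:
  IG = 3·JK = 3·3 = 9
  BG = JK = 3
  FG = KL = 13
  AJ = KL = 13

Step 1: From GJ = 12, JA = 13, and ∠GJA = 30°, by the law of cosines:
  GA² = GJ² + JA² - 2·GJ·JA·cos(30°) = 144 + 169 - 270.2 = 42.8
  GA ≈ 6.54

Step 2: From KG = 14, GI = 9, and ∠KGI = 150°, by the law of cosines:
  KI² = KG² + GI² - 2·KG·GI·cos(150°) = 196 + 81 + 218.2 = 495.2
  KI ≈ 22.25

Step 3: From KG = 14, GF = 13, and ∠KGF = 30°, by the law of cosines:
  KF² = KG² + GF² - 2·KG·GF·cos(30°) = 196 + 169 - 315.2 = 49.77
  KF ≈ 7.05

Step 4: From IG = 9, GB = 3, and ∠IGB = 90°, by the law of cosines:
  IB² = IG² + GB² - 2·IG·GB·cos(90°) = 81 + 9 - 0 = 90
  IB = 3·√10

Step 5: From GJ = 12, GK = 14, JK = 3, by the inverse law of cosines:
  cos(∠JGK) = (GJ² + GK² - JK²) / (2·GJ·GK)
  ∠JGK = 9.9°

Step 6: From JG = 12, JK = 3, GK = 14, by the inverse law of cosines:
  cos(∠GJK) = (JG² + JK² - GK²) / (2·JG·JK)
  ∠GJK = 126.67°

Step 7: From KG = 14, KJ = 3, GJ = 12, by the inverse law of cosines:
  cos(∠GKJ) = (KG² + KJ² - GJ²) / (2·KG·KJ)
  ∠GKJ = 43.43°

Step 8: From IK = 22.25, KL = 13, and ∠IKL = 90°, by the law of cosines:
  IL² = IK² + KL² - 2·IK·KL·cos(90°) = 495.2 + 169 - 0 = 664.2
  IL ≈ 25.77

Step 9: From GA = 6.54, GJ = 12, AJ = 13, by the inverse law of cosines:
  cos(∠AGJ) = (GA² + GJ² - AJ²) / (2·GA·GJ)
  ∠AGJ = 83.49°

Step 10: From KF = 7.05, KG = 14, FG = 13, by the inverse law of cosines:
  cos(∠FKG) = (KF² + KG² - FG²) / (2·KF·KG)
  ∠FKG = 67.13°

Step 11: From KG = 14, KI = 22.25, GI = 9, by the inverse law of cosines:
  cos(∠GKI) = (KG² + KI² - GI²) / (2·KG·KI)
  ∠GKI = 11.67°

Step 12: From IB = 3·√10, IG = 9, BG = 3, by the inverse law of cosines:
  cos(∠BIG) = (IB² + IG² - BG²) / (2·IB·IG)
  ∠BIG = 18.43°

Step 13: From IG = 9, IK = 22.25, GK = 14, by the inverse law of cosines:
  cos(∠GIK) = (IG² + IK² - GK²) / (2·IG·IK)
  ∠GIK = 18.33°

Step 14: From BG = 3, BI = 3·√10, GI = 9, by the inverse law of cosines:
  cos(∠GBI) = (BG² + BI² - GI²) / (2·BG·BI)
  ∠GBI = 71.57°

Step 15: From FG = 13, FK = 7.05, GK = 14, by the inverse law of cosines:
  cos(∠GFK) = (FG² + FK² - GK²) / (2·FG·FK)
  ∠GFK = 82.87°

Step 16: From AG = 6.54, AJ = 13, GJ = 12, by the inverse law of cosines:
  cos(∠GAJ) = (AG² + AJ² - GJ²) / (2·AG·AJ)
  ∠GAJ = 66.51°

Step 17: From IK = 22.25, IL = 25.77, KL = 13, by the inverse law of cosines:
  cos(∠KIL) = (IK² + IL² - KL²) / (2·IK·IL)
  ∠KIL = 30.29°

Step 18: From LI = 25.77, LK = 13, IK = 22.25, by the inverse law of cosines:
  cos(∠ILK) = (LI² + LK² - IK²) / (2·LI·LK)
  ∠ILK = 59.71°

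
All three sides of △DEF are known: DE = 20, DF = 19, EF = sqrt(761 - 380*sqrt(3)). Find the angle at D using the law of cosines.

By the inverse law of cosines: cos(D) = (DE² + DF² - EF²) / (2 × DE × DF)
cos(D) = (20² + 19² - (sqrt(761 - 380*sqrt(3)))²) / (2 × 20 × 19)
cos(D) = (400 + 361 - (761 - 380*sqrt(3))) / 760
cos(D) = sqrt(3)/2
D = arccos(sqrt(3)/2) = 30°

30°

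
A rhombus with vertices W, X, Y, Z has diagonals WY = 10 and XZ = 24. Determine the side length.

The diagonals of a rhombus bisect each other at right angles.
Half-diagonals: 10/2 = 5 and 24/2 = 12
side = sqrt(5^2 + 12^2)
side = sqrt(25 + 144)
side = sqrt(169) = 13

13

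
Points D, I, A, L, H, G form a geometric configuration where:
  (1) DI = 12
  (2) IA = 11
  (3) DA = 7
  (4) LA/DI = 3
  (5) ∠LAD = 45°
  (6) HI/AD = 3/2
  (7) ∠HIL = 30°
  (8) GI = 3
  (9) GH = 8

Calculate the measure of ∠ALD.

From the given relations: LA = 3·DI = 3·12 = 36.
Step 1: By the law of cosines on triangle LAD: LD² = 36² + 7² − 2·36·7·cos(45°) = 988.62, so LD ≈ 31.44.
Step 2: By the inverse law of cosines on triangle ALD: cos(∠ALD) = (36² + 31.44² − 7²) / (2·36·31.44) = 2235.62/2263.85 = 0.9875, so ∠ALD = 9.06°.

Therefore, the measure of angle ∠ALD = 9.06°.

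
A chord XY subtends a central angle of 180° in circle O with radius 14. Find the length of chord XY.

Chord = 2(14) sin(90°) = 28

28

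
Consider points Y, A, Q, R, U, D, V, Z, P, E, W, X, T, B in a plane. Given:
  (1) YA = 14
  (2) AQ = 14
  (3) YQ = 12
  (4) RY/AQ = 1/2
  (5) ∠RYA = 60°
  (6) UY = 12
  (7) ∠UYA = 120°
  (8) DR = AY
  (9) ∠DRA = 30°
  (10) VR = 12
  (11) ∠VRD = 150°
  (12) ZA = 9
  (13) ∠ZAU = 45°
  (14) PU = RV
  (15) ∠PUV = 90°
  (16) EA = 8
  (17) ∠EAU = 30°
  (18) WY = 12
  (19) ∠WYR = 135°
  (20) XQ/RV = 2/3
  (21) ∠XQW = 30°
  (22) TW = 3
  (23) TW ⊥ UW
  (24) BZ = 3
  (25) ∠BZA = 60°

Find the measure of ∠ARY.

From the given relations: RY = 1/2·AQ = 1/2·14 = 7.
Step 1: By the law of cosines on triangle RYA: RA² = 7² + 14² − 2·7·14·cos(60°) = 147, so RA = 7·√3.
Step 2: By the inverse law of cosines on triangle ARY: cos(∠ARY) = ((7·√3)² + 7² − 14²) / (2·7·√3·7) = 0/169.74 = 0, so ∠ARY = 90°.

Therefore, the measure of angle ∠ARY = 90°.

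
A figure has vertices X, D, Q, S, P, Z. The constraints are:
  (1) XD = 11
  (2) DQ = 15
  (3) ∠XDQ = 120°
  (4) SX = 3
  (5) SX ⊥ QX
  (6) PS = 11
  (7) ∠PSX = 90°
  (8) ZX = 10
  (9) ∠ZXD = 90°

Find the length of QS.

Step 1: By the law of cosines on triangle XDQ: XQ² = 11² + 15² − 2·11·15·cos(120°) = 511, so XQ ≈ 22.61.
Step 2: By the law of cosines on triangle QXS: QS² = 22.61² + 3² − 2·22.61·3·cos(90°) = 520, so QS = 2·√130.

Therefore, the length of QS = 2·√130.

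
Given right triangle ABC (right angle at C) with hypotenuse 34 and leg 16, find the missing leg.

BC = sqrt(34^2 - 16^2) = sqrt(900) = 30

30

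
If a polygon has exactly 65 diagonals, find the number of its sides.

Using d = n(n - 3)/2, we solve 65 = n(n - 3)/2.
So n(n - 3) = 130.
Testing n = 13: 13 * 10 = 130 = 130. Correct.
The polygon has 13 sides.

13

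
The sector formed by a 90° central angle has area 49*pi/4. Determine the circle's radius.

r² = 360 × 49*pi/4 / (π × 90) = 49, so r = 7.

7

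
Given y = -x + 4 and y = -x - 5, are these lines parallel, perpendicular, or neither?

Slope of line 1: m1 = -1
Slope of line 2: m2 = -1
m1 = m2, so the lines are parallel.

Parallel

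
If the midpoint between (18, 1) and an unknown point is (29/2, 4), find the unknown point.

Using the midpoint formula: M = ((x1 + x2)/2, (y1 + y2)/2)
We know M = (29/2, 4) and K = (18, 1)
For x: 29/2 = (18 + x2)/2, so x2 = 2*29/2 - 18 = 11
For y: 4 = (1 + y2)/2, so y2 = 2*4 - 1 = 7
J = (11, 7)

(11, 7)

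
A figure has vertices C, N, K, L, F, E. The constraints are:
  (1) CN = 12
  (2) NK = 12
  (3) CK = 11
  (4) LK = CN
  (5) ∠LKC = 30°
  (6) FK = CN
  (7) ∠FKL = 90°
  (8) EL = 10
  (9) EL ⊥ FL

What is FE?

From the given relations: LK = CN = 12; FK = CN = 12.
Step 1: By the law of cosines on triangle LKF: LF² = 12² + 12² − 2·12·12·cos(90°) = 288, so LF = 12·√2.
Step 2: By the law of cosines on triangle FLE: FE² = (12·√2)² + 10² − 2·12·√2·10·cos(90°) = 388, so FE = 2·√97.

Therefore, the length of FE = 2·√97.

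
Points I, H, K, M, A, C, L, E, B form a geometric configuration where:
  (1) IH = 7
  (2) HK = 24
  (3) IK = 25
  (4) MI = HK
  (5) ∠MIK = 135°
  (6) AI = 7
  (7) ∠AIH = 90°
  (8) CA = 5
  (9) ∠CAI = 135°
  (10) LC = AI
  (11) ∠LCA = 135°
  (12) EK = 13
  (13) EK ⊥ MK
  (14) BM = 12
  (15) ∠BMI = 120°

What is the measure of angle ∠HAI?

Step 1: By the law of cosines on triangle AIH: AH² = 7² + 7² − 2·7·7·cos(90°) = 98, so AH = 7·√2.
Step 2: By the inverse law of cosines on triangle HAI: cos(∠HAI) = ((7·√2)² + 7² − 7²) / (2·7·√2·7) = 98/138.59 = 0.7071, so ∠HAI = 45°.

Therefore, the measure of angle ∠HAI = 45°.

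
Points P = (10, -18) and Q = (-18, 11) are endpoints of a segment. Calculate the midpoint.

The midpoint is the point halfway along the segment.
Move half the horizontal distance: 10 + (-18 - 10)/2 = 10 + -28/2 = -4
Move half the vertical distance: -18 + (11 - -18)/2 = -18 + 29/2 = -7/2
Midpoint = (-4, -7/2)

(-4, -7/2)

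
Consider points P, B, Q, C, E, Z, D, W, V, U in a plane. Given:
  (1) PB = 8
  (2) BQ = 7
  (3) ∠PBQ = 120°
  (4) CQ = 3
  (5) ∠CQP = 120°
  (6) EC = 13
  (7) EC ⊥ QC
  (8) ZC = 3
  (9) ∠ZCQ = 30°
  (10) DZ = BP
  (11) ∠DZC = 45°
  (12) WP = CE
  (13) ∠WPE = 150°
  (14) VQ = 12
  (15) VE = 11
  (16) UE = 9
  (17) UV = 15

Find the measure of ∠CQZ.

Step 1: By the law of cosines on triangle QCZ: QZ² = 3² + 3² − 2·3·3·cos(30°) = 2.41, so QZ ≈ 1.55.
Step 2: By the inverse law of cosines on triangle CQZ: cos(∠CQZ) = (3² + 1.55² − 3²) / (2·3·1.55) = 2.41/9.32 = 0.2588, so ∠CQZ = 75°.

Therefore, the measure of angle ∠CQZ = 75°.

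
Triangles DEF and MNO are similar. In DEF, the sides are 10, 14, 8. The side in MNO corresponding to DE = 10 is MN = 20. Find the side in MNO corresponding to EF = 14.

Since the triangles are similar, the ratio of corresponding sides is constant.
Scale factor k = MN / DE = 20 / 10 = 2
NO = k * EF = 2 * 14 = 28

28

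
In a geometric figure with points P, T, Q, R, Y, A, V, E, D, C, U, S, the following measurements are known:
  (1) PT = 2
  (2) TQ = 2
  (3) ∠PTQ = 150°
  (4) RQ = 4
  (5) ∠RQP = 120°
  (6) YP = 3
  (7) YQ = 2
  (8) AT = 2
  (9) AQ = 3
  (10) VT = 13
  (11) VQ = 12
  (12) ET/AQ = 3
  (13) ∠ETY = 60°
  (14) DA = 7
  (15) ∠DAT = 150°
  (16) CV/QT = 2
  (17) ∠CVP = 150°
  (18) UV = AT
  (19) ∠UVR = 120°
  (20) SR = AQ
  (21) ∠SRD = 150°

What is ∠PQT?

Step 1: By the law of cosines on triangle QTP: QP² = 2² + 2² − 2·2·2·cos(150°) = 14.93, so QP ≈ 3.86.
Step 2: By the inverse law of cosines on triangle PQT: cos(∠PQT) = (3.86² + 2² − 2²) / (2·3.86·2) = 14.93/15.45 = 0.9659, so ∠PQT = 15°.

Therefore, the measure of angle ∠PQT = 15°.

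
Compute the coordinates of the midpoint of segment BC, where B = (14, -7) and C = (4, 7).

The midpoint is the point halfway along the segment.
Move half the horizontal distance: 14 + (4 - 14)/2 = 14 + -10/2 = 9
Move half the vertical distance: -7 + (7 - -7)/2 = -7 + 14/2 = 0
Midpoint = (9, 0)

(9, 0)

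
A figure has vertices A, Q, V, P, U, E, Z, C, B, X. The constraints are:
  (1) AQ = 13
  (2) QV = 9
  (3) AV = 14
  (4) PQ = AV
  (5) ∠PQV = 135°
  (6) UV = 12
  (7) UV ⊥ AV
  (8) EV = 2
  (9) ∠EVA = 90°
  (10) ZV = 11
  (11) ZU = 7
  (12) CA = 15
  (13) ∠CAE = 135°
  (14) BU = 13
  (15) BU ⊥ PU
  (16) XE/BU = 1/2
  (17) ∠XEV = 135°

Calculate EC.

Step 1: By the law of cosines on triangle EVA: EA² = 2² + 14² − 2·2·14·cos(90°) = 200, so EA = 10·√2.
Step 2: By the law of cosines on triangle EAC: EC² = (10·√2)² + 15² − 2·10·√2·15·cos(135°) = 725, so EC = 5·√29.

Therefore, the length of EC = 5·√29.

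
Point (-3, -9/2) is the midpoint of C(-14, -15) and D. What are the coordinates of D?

Using the midpoint formula: M = ((x1 + x2)/2, (y1 + y2)/2)
We know M = (-3, -9/2) and C = (-14, -15)
For x: -3 = (-14 + x2)/2, so x2 = 2*-3 - -14 = 8
For y: -9/2 = (-15 + y2)/2, so y2 = 2*-9/2 - -15 = 6
D = (8, 6)

(8, 6)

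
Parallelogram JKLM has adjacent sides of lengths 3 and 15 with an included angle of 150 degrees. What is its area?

Area = 3 * 15 * sin(150°) = 45 * 1/2 = 45/2

45/2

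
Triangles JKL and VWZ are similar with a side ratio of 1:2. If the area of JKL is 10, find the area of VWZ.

The ratio of areas of similar triangles = (side ratio)^2.
Side ratio = 1:2, so area ratio = 1:4.
Area of VWZ / Area of JKL = 4/1
Area of VWZ = 10 * 4/1 = 40

40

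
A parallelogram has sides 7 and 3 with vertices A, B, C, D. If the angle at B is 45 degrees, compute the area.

Area = 7 * 3 * sin(45°) = 21 * sqrt(2)/2 = 21*sqrt(2)/2

21*sqrt(2)/2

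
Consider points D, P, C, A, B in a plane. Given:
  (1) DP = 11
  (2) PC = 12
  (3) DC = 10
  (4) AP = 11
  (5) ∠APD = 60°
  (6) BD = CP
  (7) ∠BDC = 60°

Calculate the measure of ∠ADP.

Step 1: By the law of cosines on triangle DPA: DA² = 11² + 11² − 2·11·11·cos(60°) = 121, so DA = 11.
Step 2: By the inverse law of cosines on triangle ADP: cos(∠ADP) = (11² + 11² − 11²) / (2·11·11) = 121/242 = 0.5, so ∠ADP = 60°.

Therefore, the measure of angle ∠ADP = 60°.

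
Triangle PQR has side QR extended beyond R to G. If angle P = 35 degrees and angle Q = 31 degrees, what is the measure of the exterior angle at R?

Exterior angle = 35 + 31 = 66 degrees (exterior angle theorem).

66 degrees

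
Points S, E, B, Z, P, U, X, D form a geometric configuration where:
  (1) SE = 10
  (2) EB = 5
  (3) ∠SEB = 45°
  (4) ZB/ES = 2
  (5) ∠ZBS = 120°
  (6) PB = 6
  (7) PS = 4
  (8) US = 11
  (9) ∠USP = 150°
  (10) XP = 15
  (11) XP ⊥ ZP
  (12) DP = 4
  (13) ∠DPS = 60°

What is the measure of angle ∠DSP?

Step 1: By the law of cosines on triangle SPD: SD² = 4² + 4² − 2·4·4·cos(60°) = 16, so SD = 4.
Step 2: By the inverse law of cosines on triangle DSP: cos(∠DSP) = (4² + 4² − 4²) / (2·4·4) = 16/32 = 0.5, so ∠DSP = 60°.

Therefore, the measure of angle ∠DSP = 60°.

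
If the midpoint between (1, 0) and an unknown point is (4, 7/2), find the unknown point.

Using the midpoint formula: M = ((x1 + x2)/2, (y1 + y2)/2)
We know M = (4, 7/2) and J = (1, 0)
For x: 4 = (1 + x2)/2, so x2 = 2*4 - 1 = 7
For y: 7/2 = (0 + y2)/2, so y2 = 2*7/2 - 0 = 7
M = (7, 7)

(7, 7)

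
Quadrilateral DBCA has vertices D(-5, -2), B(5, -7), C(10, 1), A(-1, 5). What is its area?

Shoelace: sum of cross terms = 198, Area = (1/2)|198| = 99

99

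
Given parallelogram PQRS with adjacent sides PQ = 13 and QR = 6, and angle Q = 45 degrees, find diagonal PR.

The diagonal of a parallelogram can be found by treating two adjacent sides and the diagonal as a triangle.
Applying the law of cosines with sides 13, 6 and included angle 45°:
d^2 = 169 + 36 - 156*cos(45°) = 205 - 78*sqrt(2)
d = sqrt(205 - 78*sqrt(2))

sqrt(205 - 78*sqrt(2))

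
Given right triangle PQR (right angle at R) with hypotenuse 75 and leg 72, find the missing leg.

QR = sqrt(75^2 - 72^2) = sqrt(441) = 21

21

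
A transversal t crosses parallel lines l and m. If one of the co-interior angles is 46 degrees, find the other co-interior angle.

Co-interior angles (same-side interior) formed by parallel lines and a transversal are supplementary (sum to 180 degrees).
The given angle is 46 degrees.
The co-interior angle = 180 - 46 = 134 degrees.

134 degrees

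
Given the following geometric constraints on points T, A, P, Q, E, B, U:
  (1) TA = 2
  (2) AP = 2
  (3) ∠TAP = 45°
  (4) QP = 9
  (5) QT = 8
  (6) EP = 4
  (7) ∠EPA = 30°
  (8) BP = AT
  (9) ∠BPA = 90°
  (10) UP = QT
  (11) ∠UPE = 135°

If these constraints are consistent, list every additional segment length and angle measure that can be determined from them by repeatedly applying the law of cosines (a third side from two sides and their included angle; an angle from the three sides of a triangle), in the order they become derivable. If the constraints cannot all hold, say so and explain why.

The constraints are consistent. Derivable facts, in order:
After 1 step:
- AB = 2·√2
- AE ≈ 2.48
- EU ≈ 11.19
- TP ≈ 1.53
After 2 steps:
- ∠ABP = 45°
- ∠AEP = 23.79°
- ∠APT = 67.5°
- ∠ATP = 67.5°
- ∠BAP = 45°
- ∠EAP = 126.21°
- ∠EUP = 14.64°
- ∠PEU = 30.36°
- ∠PQT = 7.83°
- ∠PTQ = 126.76°
- ∠QPT = 45.41°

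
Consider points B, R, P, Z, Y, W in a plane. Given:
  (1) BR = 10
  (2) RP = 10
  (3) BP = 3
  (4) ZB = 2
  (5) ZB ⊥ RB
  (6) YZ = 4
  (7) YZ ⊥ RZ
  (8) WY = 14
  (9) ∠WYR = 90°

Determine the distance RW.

Step 1: By the law of cosines on triangle ZBR: ZR² = 2² + 10² − 2·2·10·cos(90°) = 104, so ZR = 2·√26.
Step 2: By the law of cosines on triangle RZY: RY² = (2·√26)² + 4² − 2·2·√26·4·cos(90°) = 120, so RY = 2·√30.
Step 3: By the law of cosines on triangle RYW: RW² = (2·√30)² + 14² − 2·2·√30·14·cos(90°) = 316, so RW = 2·√79.

Therefore, the length of RW = 2·√79.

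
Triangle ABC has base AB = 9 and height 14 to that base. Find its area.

A triangle's area is half the area of a rectangle with the same base and height.
Area = (1/2) * 9 * 14 = 63.

63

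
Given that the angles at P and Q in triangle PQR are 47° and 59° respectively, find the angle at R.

Let angle R = x. Then 47 + 59 + x = 180.
x = 180 - 106 = 74 degrees.

74 degrees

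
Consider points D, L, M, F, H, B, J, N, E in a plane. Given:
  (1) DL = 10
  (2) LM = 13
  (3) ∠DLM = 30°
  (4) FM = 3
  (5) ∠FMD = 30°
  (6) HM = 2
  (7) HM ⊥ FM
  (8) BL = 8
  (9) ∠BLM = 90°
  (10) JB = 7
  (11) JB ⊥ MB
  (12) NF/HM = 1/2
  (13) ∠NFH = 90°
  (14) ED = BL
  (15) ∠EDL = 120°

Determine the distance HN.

From the given relations: NF = 1/2·HM = 1/2·2 = 1.
Step 1: By the law of cosines on triangle FMH: FH² = 3² + 2² − 2·3·2·cos(90°) = 13, so FH = √13.
Step 2: By the law of cosines on triangle HFN: HN² = √13² + 1² − 2·√13·1·cos(90°) = 14, so HN = √14.

Therefore, the length of HN = √14.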